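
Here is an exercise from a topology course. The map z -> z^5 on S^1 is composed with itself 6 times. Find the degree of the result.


deg(f) = 5. Degree is multiplicative: deg(f^6) = (deg f)^6.
deg(f^6) = (5)^6 = 15625

15625


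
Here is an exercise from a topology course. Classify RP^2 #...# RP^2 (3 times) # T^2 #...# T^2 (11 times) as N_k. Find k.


Since a >= 1, the sum is non-orientable; each T^2 can be replaced by RP^2 # RP^2 (since T^2#RP^2 = 3RP^2).
Total crosscaps k = 3 + 2*11 = 25.
Check via chi: chi = 3*1 + 11*0 - (3+11-1)*2 = -23 = 2 - k = -23. Consistent.

25


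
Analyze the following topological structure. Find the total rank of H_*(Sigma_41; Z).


For Sigma_41: b_0 = 1, b_1 = 2g = 82, b_2 = 1.
Total = 1 + 82 + 1 = 84

84


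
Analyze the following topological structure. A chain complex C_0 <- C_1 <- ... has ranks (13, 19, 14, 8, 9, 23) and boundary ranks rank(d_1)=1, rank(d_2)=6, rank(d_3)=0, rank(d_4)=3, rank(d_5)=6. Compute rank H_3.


rank H_k = rank(ker d_k) - rank(im d_{k+1}).
rank(ker d_3) = rank(C_3) - rank(d_3) = 8 - 0 = 8.
rank(im d_{3+1}) = 3.
rank H_3 = 8 - 3 = 5

5


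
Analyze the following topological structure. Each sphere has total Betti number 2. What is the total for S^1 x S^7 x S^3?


Total Betti number is multiplicative under products.
Each S^d (d>=1) has total Betti number 2.
There are 3 sphere factors.
Total = 2^3 = 8

8


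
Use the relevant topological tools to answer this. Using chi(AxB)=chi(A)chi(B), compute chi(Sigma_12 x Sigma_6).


chi(Sigma_12) = 2 - 2*12 = -22
chi(Sigma_6) = 2 - 2*6 = -10
chi(product) = (-22) * (-10) = 220

220


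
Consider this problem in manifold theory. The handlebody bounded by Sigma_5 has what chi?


A genus-g handlebody deformation retracts to a wedge of g circles.
chi(vee_g S^1) = 1 - g.
chi(H_5) = 1 - 5 = -4

-4


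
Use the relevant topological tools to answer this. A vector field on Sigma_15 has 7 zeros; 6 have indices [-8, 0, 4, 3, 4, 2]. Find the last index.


Poincare-Hopf: sum of indices = chi(M).
chi(Sigma_15) = 2 - 2*15 = -28.
Sum of known indices = 5.
x = chi - (sum known) = -28 - (5) = -33

-33


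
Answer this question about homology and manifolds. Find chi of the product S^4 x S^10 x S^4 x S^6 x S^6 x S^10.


chi is multiplicative: chi(X x Y) = chi(X) chi(Y).
Each even-dim sphere has chi = 2. There are 6 factors.
chi = 2^6 = 64

64


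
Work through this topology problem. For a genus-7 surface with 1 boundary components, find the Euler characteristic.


For a compact orientable surface with genus g and b boundary components: chi = 2 - 2g - b.
chi = 2 - 2*7 - 1 = 2 - 14 - 1 = -13

-13


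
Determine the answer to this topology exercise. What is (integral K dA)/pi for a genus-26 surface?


Gauss-Bonnet: integral K dA = 2*pi*chi(M).
chi(Sigma_26) = 2 - 2*26 = -50.
(integral K dA)/pi = 2*chi = 2*(-50) = -100

-100


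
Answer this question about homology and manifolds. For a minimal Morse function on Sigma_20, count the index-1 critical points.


A perfect Morse function has m_k = b_k.
For Sigma_20: b_0=1, b_1=2g=40, b_2=1.
Saddles m_1 = 2g = 40

40


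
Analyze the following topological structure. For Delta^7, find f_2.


Delta^7 has 7+1 vertices. A 2-face is a choice of 2+1 vertices.
f_2 = C(7+1, 2+1) = C(8,3) = 56

56


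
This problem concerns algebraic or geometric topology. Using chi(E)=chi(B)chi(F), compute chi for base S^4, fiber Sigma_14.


chi(S^4) = 2 (n even), chi(Sigma_14) = 2 - 2*14 = -26.
chi(E) = 2 * (-26) = -52

-52


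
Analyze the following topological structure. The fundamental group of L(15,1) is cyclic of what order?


pi_1(L(p,q)) = Z/pZ for any q coprime to p.
|pi_1(L(15,1))| = 15

15


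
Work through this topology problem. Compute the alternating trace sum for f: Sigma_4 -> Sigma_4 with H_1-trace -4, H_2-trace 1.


L(f) = tr(f_0*) - tr(f_1*) + tr(f_2*).
= 1 - (-4) + (1)
= 6

6


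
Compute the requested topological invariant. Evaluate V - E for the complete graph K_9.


K_9: V = 9, E = C(9,2) = 36.
chi = V - E = 9 - 36 = -27

-27


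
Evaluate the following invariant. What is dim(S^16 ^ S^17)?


S^m ^ S^n = S^{m+n}.
k = 16 + 17 = 33

33


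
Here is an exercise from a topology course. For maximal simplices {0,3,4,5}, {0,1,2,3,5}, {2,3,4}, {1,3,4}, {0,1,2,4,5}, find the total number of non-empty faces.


Each maximal simplex on m vertices has 2^m - 1 nonempty faces.
Take the union (dedupe shared faces).
Total distinct faces = 53

53


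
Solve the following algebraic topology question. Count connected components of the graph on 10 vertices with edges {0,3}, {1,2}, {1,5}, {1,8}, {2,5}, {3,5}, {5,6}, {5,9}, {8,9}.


Run DFS/union-find over 10 vertices.
V = 10, E = 9.
Number of components = 3

3


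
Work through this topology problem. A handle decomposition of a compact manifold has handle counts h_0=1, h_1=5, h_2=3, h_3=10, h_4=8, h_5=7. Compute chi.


Handles of index k contribute (-1)^k to chi (same as CW cells).
chi = (1) + (-5) + (3) + (-10) + (8) + (-7) = -10

-10


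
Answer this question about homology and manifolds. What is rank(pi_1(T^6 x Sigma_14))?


pi_1(A x B) = pi_1(A) x pi_1(B); rank of abelianization = b_1.
b_1(T^6) = 6, b_1(Sigma_14) = 2*14 = 28.
b_1(product) = 6 + 28 = 34

34


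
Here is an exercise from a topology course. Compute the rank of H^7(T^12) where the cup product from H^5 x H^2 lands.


Cup product: H^p x H^q -> H^{p+q}; here p+q = 5+2 = 7.
rank H^k(T^n) = C(n,k).
C(12,7) = 792

792


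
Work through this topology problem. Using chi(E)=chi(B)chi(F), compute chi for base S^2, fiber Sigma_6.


chi(S^2) = 2 (n even), chi(Sigma_6) = 2 - 2*6 = -10.
chi(E) = 2 * (-10) = -20

-20


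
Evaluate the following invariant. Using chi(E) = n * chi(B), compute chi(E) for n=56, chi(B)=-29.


For a finite covering: chi(E) = (number of sheets) * chi(B).
chi(E) = 56 * (-29) = -1624

-1624


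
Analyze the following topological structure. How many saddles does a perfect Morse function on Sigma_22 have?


A perfect Morse function has m_k = b_k.
For Sigma_22: b_0=1, b_1=2g=44, b_2=1.
Saddles m_1 = 2g = 44

44


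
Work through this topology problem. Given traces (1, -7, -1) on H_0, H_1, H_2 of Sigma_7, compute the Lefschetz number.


L(f) = tr(f_0*) - tr(f_1*) + tr(f_2*).
= 1 - (-7) + (-1)
= 7

7


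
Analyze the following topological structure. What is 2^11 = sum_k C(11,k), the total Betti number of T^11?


b_k(T^11) = C(11,k), so the sum over k is sum_k C(11,k) = 2^11.
Total = 2^11 = 2048

2048


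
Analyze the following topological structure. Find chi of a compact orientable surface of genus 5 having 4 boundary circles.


For a compact orientable surface with genus g and b boundary components: chi = 2 - 2g - b.
chi = 2 - 2*5 - 4 = 2 - 10 - 4 = -12

-12


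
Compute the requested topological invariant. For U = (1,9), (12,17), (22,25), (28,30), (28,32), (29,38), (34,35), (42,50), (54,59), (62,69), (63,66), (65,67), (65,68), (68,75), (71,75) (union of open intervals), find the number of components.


Sort and merge overlapping open intervals.
Merged: (1,9), (12,17), (22,25), (28,38), (42,50), (54,59), (62,75).
Number of components = 7

7


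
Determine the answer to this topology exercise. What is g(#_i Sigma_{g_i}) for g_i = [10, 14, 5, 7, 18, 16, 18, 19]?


Genus is additive under connected sum of orientable surfaces.
g = 10 + 14 + 5 + 7 + 18 + 16 + 18 + 19 = 107

107


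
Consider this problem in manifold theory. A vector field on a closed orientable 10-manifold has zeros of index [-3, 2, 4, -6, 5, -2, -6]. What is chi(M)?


Poincare-Hopf: chi(M) = sum of indices of zeros.
chi = (-3) + (2) + (4) + (-6) + (5) + (-2) + (-6) = -6

-6


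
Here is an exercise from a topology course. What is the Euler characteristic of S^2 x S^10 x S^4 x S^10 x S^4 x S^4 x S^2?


chi is multiplicative: chi(X x Y) = chi(X) chi(Y).
Each even-dim sphere has chi = 2. There are 7 factors.
chi = 2^7 = 128

128


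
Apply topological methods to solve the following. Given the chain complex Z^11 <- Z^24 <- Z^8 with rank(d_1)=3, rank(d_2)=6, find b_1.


rank H_k = rank(ker d_k) - rank(im d_{k+1}).
rank(ker d_1) = rank(C_1) - rank(d_1) = 24 - 3 = 21.
rank(im d_{1+1}) = 6.
rank H_1 = 21 - 6 = 15

15


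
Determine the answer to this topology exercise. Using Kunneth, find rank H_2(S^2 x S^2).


Each S^d has Poincare polynomial 1 + t^d.
The product S^2 x S^2 has Poincare polynomial prod(1+t^d_i).
Expanding: b_0=1, b_2=2, b_4=1.
b_2 = 2

2


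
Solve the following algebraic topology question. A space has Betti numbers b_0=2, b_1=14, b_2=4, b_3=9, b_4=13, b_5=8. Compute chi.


chi = sum_k (-1)^k b_k.
= (2) + (-14) + (4) + (-9) + (13) + (-8)
= -12

-12


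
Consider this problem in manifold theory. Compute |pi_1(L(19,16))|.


pi_1(L(p,q)) = Z/pZ for any q coprime to p.
|pi_1(L(19,16))| = 19

19


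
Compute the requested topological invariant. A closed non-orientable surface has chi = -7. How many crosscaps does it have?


chi = 2 - k for closed non-orientable surfaces with k crosscaps.
-7 = 2 - k
k = 2 - (-7) = 9

9


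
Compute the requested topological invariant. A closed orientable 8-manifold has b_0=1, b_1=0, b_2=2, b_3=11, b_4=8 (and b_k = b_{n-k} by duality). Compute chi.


By Poincare duality b_k = b_{8-k}, so full Betti numbers: b_0=1, b_1=0, b_2=2, b_3=11, b_4=8, b_5=11, b_6=2, b_7=0, b_8=1.
chi = sum (-1)^k b_k = -8

-8


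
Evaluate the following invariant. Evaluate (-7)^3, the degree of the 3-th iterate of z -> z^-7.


deg(f) = -7. Degree is multiplicative: deg(f^3) = (deg f)^3.
deg(f^3) = (-7)^3 = -343

-343


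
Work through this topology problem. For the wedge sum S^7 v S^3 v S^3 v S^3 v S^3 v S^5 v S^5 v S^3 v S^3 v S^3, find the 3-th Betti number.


For a wedge of spheres, H_k (k>0) is free on one generator per sphere of dimension k.
Spheres of dimension 3: count = 7.
b_3 = 7

7


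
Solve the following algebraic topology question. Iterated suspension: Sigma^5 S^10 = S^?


Each suspension raises dimension by 1: Sigma S^n = S^{n+1}.
Sigma^5 S^10 = S^{10+5} = S^15

15


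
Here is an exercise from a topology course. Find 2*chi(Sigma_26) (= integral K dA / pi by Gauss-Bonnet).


Gauss-Bonnet: integral K dA = 2*pi*chi(M).
chi(Sigma_26) = 2 - 2*26 = -50.
(integral K dA)/pi = 2*chi = 2*(-50) = -100

-100


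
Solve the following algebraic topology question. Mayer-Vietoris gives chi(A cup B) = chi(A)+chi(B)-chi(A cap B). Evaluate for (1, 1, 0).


chi(A cup B) = chi(A) + chi(B) - chi(A cap B)
= 1 + (1) - (0)
= 2

2


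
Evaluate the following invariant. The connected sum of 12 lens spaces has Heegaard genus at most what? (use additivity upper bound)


Heegaard genus satisfies g(A#B) <= g(A) + g(B).
Each lens space has g = 1.
Upper bound: 12 * 1 = 12

12


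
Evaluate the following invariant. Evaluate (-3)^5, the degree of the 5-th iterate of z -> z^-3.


deg(f) = -3. Degree is multiplicative: deg(f^5) = (deg f)^5.
deg(f^5) = (-3)^5 = -243

-243


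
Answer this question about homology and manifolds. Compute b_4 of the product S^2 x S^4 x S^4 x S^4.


Each S^d has Poincare polynomial 1 + t^d.
The product S^2 x S^4 x S^4 x S^4 has Poincare polynomial prod(1+t^d_i).
Expanding: b_0=1, b_2=1, b_4=3, b_6=3, b_8=3, b_10=3, b_12=1, b_14=1.
b_4 = 3

3


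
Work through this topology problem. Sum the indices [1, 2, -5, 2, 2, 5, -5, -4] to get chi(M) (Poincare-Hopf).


Poincare-Hopf: chi(M) = sum of indices of zeros.
chi = (1) + (2) + (-5) + (2) + (2) + (5) + (-5) + (-4) = -2

-2


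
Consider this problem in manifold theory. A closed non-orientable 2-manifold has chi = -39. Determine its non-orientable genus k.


chi = 2 - k for closed non-orientable surfaces with k crosscaps.
-39 = 2 - k
k = 2 - (-39) = 41

41


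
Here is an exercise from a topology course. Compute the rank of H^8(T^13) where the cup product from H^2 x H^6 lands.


Cup product: H^p x H^q -> H^{p+q}; here p+q = 2+6 = 8.
rank H^k(T^n) = C(n,k).
C(13,8) = 1287

1287


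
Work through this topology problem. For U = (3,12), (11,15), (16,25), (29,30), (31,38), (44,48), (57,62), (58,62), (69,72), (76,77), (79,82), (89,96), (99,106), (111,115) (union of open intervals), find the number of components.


Sort and merge overlapping open intervals.
Merged: (3,15), (16,25), (29,30), (31,38), (44,48), (57,62), (69,72), (76,77), (79,82), (89,96), (99,106), (111,115).
Number of components = 12

12


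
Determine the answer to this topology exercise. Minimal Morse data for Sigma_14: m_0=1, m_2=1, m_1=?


A perfect Morse function has m_k = b_k.
For Sigma_14: b_0=1, b_1=2g=28, b_2=1.
Saddles m_1 = 2g = 28

28


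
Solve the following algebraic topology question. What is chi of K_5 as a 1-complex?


K_5: V = 5, E = C(5,2) = 10.
chi = V - E = 5 - 10 = -5

-5


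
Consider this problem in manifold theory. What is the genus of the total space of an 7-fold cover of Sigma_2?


For an n-sheeted cover: chi(E) = n * chi(B).
chi(Sigma_2) = 2 - 2*2 = -2.
chi(E) = 7 * (-2) = -14.
genus(E) = (2 - chi(E))/2 = (2 - (-14))/2 = 16/2 = 8

8


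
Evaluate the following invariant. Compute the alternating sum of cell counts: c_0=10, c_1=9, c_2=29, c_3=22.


chi = sum_k (-1)^k c_k.
= (-1)^0*10 + (-1)^1*9 + (-1)^2*29 + (-1)^3*22
= (10) + (-9) + (29) + (-22)
= 8

8


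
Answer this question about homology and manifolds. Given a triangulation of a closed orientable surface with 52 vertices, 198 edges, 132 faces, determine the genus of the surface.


chi = V - E + F = 52 - 198 + 132 = -14
For orientable closed surface: chi = 2 - 2g, so g = (2 - chi)/2.
g = (2 - (-14)) / 2 = 16 / 2 = 8

8


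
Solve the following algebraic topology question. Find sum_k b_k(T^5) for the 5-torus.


b_k(T^5) = C(5,k), so the sum over k is sum_k C(5,k) = 2^5.
Total = 2^5 = 32

32


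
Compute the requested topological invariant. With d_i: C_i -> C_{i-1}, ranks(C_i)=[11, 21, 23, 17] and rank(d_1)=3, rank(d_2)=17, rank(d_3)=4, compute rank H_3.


rank H_k = rank(ker d_k) - rank(im d_{k+1}).
rank(ker d_3) = rank(C_3) - rank(d_3) = 17 - 4 = 13.
rank(im d_{3+1}) = 0.
rank H_3 = 13 - 0 = 13

13


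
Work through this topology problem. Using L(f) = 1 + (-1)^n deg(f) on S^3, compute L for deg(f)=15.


On S^3: L(f) = tr(f_0*) + (-1)^3 tr(f_3*) = 1 + (-1)^3 * deg(f).
L(f) = 1 + (-1)^3 * 15 = 1 + -15 = -14

-14


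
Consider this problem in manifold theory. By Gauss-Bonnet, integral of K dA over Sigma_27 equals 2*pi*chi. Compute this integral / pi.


Gauss-Bonnet: integral K dA = 2*pi*chi(M).
chi(Sigma_27) = 2 - 2*27 = -52.
(integral K dA)/pi = 2*chi = 2*(-52) = -104

-104


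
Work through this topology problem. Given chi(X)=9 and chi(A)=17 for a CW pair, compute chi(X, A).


Relative Euler characteristic: chi(X, A) = chi(X) - chi(A).
= 9 - (17) = -8

-8


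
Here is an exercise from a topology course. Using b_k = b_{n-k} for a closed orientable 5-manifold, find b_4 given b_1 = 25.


Poincare duality for closed orientable n-manifolds: b_k = b_{n-k}.
Here n = 5, so b_4 = b_1 = 25

25


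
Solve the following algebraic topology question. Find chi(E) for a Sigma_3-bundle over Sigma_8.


For a fiber bundle F -> E -> B (with CW structure): chi(E) = chi(B) * chi(F).
chi(Sigma_8) = -14, chi(Sigma_3) = -4.
chi(E) = (-14) * (-4) = 56

56


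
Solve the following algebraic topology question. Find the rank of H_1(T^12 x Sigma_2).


pi_1(A x B) = pi_1(A) x pi_1(B); rank of abelianization = b_1.
b_1(T^12) = 12, b_1(Sigma_2) = 2*2 = 4.
b_1(product) = 12 + 4 = 16

16


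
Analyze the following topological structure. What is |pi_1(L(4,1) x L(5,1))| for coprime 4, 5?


pi_1(X x Y) = pi_1(X) x pi_1(Y).
pi_1(L(4,1)) = Z/4, pi_1(L(5,1)) = Z/5.
|Z/4 x Z/5| = 4 * 5 = 20

20


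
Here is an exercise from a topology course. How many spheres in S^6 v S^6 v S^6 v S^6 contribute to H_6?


For a wedge of spheres, H_k (k>0) is free on one generator per sphere of dimension k.
Spheres of dimension 6: count = 4.
b_6 = 4

4


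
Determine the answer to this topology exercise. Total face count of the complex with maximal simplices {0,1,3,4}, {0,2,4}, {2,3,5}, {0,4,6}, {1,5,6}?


Each maximal simplex on m vertices has 2^m - 1 nonempty faces.
Take the union (dedupe shared faces).
Total distinct faces = 32

32


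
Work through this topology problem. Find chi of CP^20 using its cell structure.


CP^20 has one cell in each even dimension 0, 2, ..., 2*20 (20+1 cells total).
All cells are even-dimensional, so chi = number of cells.
chi = 20 + 1 = 21

21


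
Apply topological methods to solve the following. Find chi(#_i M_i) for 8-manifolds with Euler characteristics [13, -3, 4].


For n-manifolds: chi(A#B) = chi(A) + chi(B) - chi(S^8).
chi(S^8) = 1 + (-1)^8 = 2.
chi(#) = (sum chi_i) - (3-1)*chi(S^8) = 14 - 2*2 = 10

10


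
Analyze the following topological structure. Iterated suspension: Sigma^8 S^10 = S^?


Each suspension raises dimension by 1: Sigma S^n = S^{n+1}.
Sigma^8 S^10 = S^{10+8} = S^18

18


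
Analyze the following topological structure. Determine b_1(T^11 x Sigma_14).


pi_1(A x B) = pi_1(A) x pi_1(B); rank of abelianization = b_1.
b_1(T^11) = 11, b_1(Sigma_14) = 2*14 = 28.
b_1(product) = 11 + 28 = 39

39


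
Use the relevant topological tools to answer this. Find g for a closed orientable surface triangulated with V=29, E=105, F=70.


chi = V - E + F = 29 - 105 + 70 = -6
For orientable closed surface: chi = 2 - 2g, so g = (2 - chi)/2.
g = (2 - (-6)) / 2 = 8 / 2 = 4

4


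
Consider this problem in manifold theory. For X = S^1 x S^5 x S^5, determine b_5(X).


Each S^d has Poincare polynomial 1 + t^d.
The product S^1 x S^5 x S^5 has Poincare polynomial prod(1+t^d_i).
Expanding: b_0=1, b_1=1, b_5=2, b_6=2, b_10=1, b_11=1.
b_5 = 2

2


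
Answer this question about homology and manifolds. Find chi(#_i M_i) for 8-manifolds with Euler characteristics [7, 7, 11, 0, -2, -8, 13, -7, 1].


For n-manifolds: chi(A#B) = chi(A) + chi(B) - chi(S^8).
chi(S^8) = 1 + (-1)^8 = 2.
chi(#) = (sum chi_i) - (9-1)*chi(S^8) = 22 - 8*2 = 6

6


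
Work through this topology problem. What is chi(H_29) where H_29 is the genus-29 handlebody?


A genus-g handlebody deformation retracts to a wedge of g circles.
chi(vee_g S^1) = 1 - g.
chi(H_29) = 1 - 29 = -28

-28


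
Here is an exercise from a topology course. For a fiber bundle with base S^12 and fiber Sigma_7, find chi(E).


chi(S^12) = 2 (n even), chi(Sigma_7) = 2 - 2*7 = -12.
chi(E) = 2 * (-12) = -24

-24


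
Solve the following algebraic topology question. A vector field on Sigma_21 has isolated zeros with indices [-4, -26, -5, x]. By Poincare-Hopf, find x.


Poincare-Hopf: sum of indices = chi(M).
chi(Sigma_21) = 2 - 2*21 = -40.
Sum of known indices = -35.
x = chi - (sum known) = -40 - (-35) = -5

-5


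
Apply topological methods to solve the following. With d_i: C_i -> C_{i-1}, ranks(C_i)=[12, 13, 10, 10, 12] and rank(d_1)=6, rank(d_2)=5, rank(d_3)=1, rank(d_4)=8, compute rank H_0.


rank H_k = rank(ker d_k) - rank(im d_{k+1}).
rank(ker d_0) = rank(C_0) - rank(d_0) = 12 - 0 = 12.
rank(im d_{0+1}) = 6.
rank H_0 = 12 - 6 = 6

6


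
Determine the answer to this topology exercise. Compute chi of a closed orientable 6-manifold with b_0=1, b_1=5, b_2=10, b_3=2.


By Poincare duality b_k = b_{6-k}, so full Betti numbers: b_0=1, b_1=5, b_2=10, b_3=2, b_4=10, b_5=5, b_6=1.
chi = sum (-1)^k b_k = 10

10


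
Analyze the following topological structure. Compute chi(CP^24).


CP^24 has one cell in each even dimension 0, 2, ..., 2*24 (24+1 cells total).
All cells are even-dimensional, so chi = number of cells.
chi = 24 + 1 = 25

25


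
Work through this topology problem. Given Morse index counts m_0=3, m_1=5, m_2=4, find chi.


Morse theory: chi(M) = sum_k (-1)^k m_k where m_k = #(index-k critical points).
= (3) + (-5) + (4) = 2

2


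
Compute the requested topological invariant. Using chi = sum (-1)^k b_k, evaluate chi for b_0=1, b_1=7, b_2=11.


chi = sum_k (-1)^k b_k.
= (1) + (-7) + (11)
= 5

5


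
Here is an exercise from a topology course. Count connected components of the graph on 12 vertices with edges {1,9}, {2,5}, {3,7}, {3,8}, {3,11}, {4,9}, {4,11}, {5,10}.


Run DFS/union-find over 12 vertices.
V = 12, E = 8.
Number of components = 4

4


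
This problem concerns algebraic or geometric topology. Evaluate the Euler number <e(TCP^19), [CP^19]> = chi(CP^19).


For any closed oriented manifold, <e(TM),[M]> = chi(M).
chi(CP^19) = 19+1 = 20

20


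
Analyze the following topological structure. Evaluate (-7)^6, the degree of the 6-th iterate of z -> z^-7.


deg(f) = -7. Degree is multiplicative: deg(f^6) = (deg f)^6.
deg(f^6) = (-7)^6 = 117649

117649


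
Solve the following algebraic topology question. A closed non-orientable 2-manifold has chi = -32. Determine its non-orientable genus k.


chi = 2 - k for closed non-orientable surfaces with k crosscaps.
-32 = 2 - k
k = 2 - (-32) = 34

34


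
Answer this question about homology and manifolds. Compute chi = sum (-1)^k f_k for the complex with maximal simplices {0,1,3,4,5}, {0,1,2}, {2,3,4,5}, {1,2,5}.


Enumerate all faces; f-vector: f_0=6, f_1=15, f_2=15, f_3=6, f_4=1.
chi = sum (-1)^k f_k = 1

1


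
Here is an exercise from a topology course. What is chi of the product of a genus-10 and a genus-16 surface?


chi(Sigma_10) = 2 - 2*10 = -18
chi(Sigma_16) = 2 - 2*16 = -30
chi(product) = (-18) * (-30) = 540

540


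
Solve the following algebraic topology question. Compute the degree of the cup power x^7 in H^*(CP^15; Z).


|x| = 2 in H^*(CP^n).
|x^7| = 7 * |x| = 7 * 2 = 14

14


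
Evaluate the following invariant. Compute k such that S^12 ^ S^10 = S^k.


S^m ^ S^n = S^{m+n}.
k = 12 + 10 = 22

22


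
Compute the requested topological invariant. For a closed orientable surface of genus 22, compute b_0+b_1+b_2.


For Sigma_22: b_0 = 1, b_1 = 2g = 44, b_2 = 1.
Total = 1 + 44 + 1 = 46

46


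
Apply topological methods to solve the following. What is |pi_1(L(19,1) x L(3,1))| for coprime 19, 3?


pi_1(X x Y) = pi_1(X) x pi_1(Y).
pi_1(L(19,1)) = Z/19, pi_1(L(3,1)) = Z/3.
|Z/19 x Z/3| = 19 * 3 = 57

57


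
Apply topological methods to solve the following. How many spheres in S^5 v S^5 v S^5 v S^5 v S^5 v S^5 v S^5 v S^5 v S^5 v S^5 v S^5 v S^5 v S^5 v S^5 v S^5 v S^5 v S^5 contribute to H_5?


For a wedge of spheres, H_k (k>0) is free on one generator per sphere of dimension k.
Spheres of dimension 5: count = 17.
b_5 = 17

17


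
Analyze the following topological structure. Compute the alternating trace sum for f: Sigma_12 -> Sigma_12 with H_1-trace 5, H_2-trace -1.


L(f) = tr(f_0*) - tr(f_1*) + tr(f_2*).
= 1 - (5) + (-1)
= -5

-5


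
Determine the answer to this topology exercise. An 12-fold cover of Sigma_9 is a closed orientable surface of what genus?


For an n-sheeted cover: chi(E) = n * chi(B).
chi(Sigma_9) = 2 - 2*9 = -16.
chi(E) = 12 * (-16) = -192.
genus(E) = (2 - chi(E))/2 = (2 - (-192))/2 = 194/2 = 97

97


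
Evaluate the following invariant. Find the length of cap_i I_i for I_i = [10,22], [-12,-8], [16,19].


Intersection = [max(a_i), min(b_i)] = [16, -8].
Since 16 > -8, the intersection is empty.
Length = 0

0


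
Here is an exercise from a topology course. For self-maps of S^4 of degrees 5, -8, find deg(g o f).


Degree is multiplicative under composition: deg(g o f) = deg(g) * deg(f).
= -8 * 5 = -40

-40


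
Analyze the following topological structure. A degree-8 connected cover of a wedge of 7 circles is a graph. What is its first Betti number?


Nielsen-Schreier: an index-n subgroup of F_r is free of rank 1 + n(r-1).
Equivalently: chi(cover) = n*chi(base); chi(vee_r S^1) = 1 - 7 = -6.
chi(E) = 8*(-6) = -48; rank = 1 - chi(E) = 1 - (-48) = 49.
rank = 1 + 8*(7-1) = 1 + 48 = 49

49


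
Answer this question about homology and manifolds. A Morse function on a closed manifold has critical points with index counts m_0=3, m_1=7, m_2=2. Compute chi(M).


Morse theory: chi(M) = sum_k (-1)^k m_k where m_k = #(index-k critical points).
= (3) + (-7) + (2) = -2

-2


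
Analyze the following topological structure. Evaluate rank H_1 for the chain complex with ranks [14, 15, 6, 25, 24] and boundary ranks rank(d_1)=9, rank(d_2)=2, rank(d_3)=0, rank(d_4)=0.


rank H_k = rank(ker d_k) - rank(im d_{k+1}).
rank(ker d_1) = rank(C_1) - rank(d_1) = 15 - 9 = 6.
rank(im d_{1+1}) = 2.
rank H_1 = 6 - 2 = 4

4


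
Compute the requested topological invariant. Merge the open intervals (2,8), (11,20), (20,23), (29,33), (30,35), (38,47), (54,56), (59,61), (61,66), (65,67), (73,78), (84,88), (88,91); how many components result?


Sort and merge overlapping open intervals.
Merged: (2,8), (11,20), (20,23), (29,35), (38,47), (54,56), (59,61), (61,67), (73,78), (84,88), (88,91).
Number of components = 11

11


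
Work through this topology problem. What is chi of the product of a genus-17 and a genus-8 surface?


chi(Sigma_17) = 2 - 2*17 = -32
chi(Sigma_8) = 2 - 2*8 = -14
chi(product) = (-32) * (-14) = 448

448


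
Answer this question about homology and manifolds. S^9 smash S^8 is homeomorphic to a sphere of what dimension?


S^m ^ S^n = S^{m+n}.
k = 9 + 8 = 17

17


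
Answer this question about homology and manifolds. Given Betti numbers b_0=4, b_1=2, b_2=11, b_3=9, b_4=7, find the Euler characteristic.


chi = sum_k (-1)^k b_k.
= (4) + (-2) + (11) + (-9) + (7)
= 11

11


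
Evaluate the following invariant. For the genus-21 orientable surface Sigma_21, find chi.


For a closed orientable surface of genus g: chi = 2 - 2g.
Here g = 21.
chi = 2 - 2*21 = 2 - 42 = -40

-40


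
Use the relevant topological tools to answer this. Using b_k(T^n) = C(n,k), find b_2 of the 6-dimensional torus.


By the Kunneth formula, b_k(T^n) = C(n,k).
b_2(T^6) = C(6,2).
C(6,2) = 6!/(2!*4!) = 15

15


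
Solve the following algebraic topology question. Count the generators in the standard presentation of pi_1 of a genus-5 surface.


Standard presentation: pi_1(Sigma_g) = <a_1,b_1,...,a_g,b_g | [a_1,b_1]...[a_g,b_g] = 1>.
Number of generators = 2g = 2*5 = 10

10


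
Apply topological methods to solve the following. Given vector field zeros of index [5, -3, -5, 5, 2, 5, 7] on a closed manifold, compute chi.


Poincare-Hopf: chi(M) = sum of indices of zeros.
chi = (5) + (-3) + (-5) + (5) + (2) + (5) + (7) = 16

16


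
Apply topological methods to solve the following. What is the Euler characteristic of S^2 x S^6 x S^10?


chi is multiplicative: chi(X x Y) = chi(X) chi(Y).
Each even-dim sphere has chi = 2. There are 3 factors.
chi = 2^3 = 8

8


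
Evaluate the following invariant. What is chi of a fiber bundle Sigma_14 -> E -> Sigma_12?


For a fiber bundle F -> E -> B (with CW structure): chi(E) = chi(B) * chi(F).
chi(Sigma_12) = -22, chi(Sigma_14) = -26.
chi(E) = (-22) * (-26) = 572

572


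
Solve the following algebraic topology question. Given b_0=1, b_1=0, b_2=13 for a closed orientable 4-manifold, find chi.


By Poincare duality b_k = b_{4-k}, so full Betti numbers: b_0=1, b_1=0, b_2=13, b_3=0, b_4=1.
chi = sum (-1)^k b_k = 15

15


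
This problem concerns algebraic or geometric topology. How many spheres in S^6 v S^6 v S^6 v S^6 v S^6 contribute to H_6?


For a wedge of spheres, H_k (k>0) is free on one generator per sphere of dimension k.
Spheres of dimension 6: count = 5.
b_6 = 5

5


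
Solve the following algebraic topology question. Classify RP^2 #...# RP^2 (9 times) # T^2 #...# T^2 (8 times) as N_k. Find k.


Since a >= 1, the sum is non-orientable; each T^2 can be replaced by RP^2 # RP^2 (since T^2#RP^2 = 3RP^2).
Total crosscaps k = 9 + 2*8 = 25.
Check via chi: chi = 9*1 + 8*0 - (9+8-1)*2 = -23 = 2 - k = -23. Consistent.

25


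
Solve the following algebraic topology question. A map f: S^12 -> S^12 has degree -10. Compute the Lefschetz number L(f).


On S^12: L(f) = tr(f_0*) + (-1)^12 tr(f_12*) = 1 + (-1)^12 * deg(f).
L(f) = 1 + (-1)^12 * -10 = 1 + -10 = -9

-9


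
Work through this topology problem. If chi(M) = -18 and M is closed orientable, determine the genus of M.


chi = 2 - 2g for closed orientable surfaces.
-18 = 2 - 2g
2g = 2 - (-18) = 20
g = 10

10


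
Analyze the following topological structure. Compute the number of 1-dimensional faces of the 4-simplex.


Delta^4 has 4+1 vertices. A 1-face is a choice of 1+1 vertices.
f_1 = C(4+1, 1+1) = C(5,2) = 10

10


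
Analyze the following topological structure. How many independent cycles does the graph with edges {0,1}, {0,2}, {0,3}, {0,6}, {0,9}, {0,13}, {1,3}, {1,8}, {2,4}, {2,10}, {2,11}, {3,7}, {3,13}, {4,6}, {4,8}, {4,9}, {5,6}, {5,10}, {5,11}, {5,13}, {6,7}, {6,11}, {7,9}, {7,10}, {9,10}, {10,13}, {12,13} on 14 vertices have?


b_1 = E - V + (number of components).
E = 27, V = 14, components = 1.
b_1 = 27 - 14 + 1 = 14

14


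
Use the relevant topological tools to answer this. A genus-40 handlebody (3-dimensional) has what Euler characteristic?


A genus-g handlebody deformation retracts to a wedge of g circles.
chi(vee_g S^1) = 1 - g.
chi(H_40) = 1 - 40 = -39

-39


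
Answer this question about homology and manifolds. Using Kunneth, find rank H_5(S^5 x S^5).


Each S^d has Poincare polynomial 1 + t^d.
The product S^5 x S^5 has Poincare polynomial prod(1+t^d_i).
Expanding: b_0=1, b_5=2, b_10=1.
b_5 = 2

2


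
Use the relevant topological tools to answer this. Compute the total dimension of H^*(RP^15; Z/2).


H^k(RP^15; Z/2) = Z/2 for each 0 <= k <= 15.
Total dimension = 15 + 1 = 16

16


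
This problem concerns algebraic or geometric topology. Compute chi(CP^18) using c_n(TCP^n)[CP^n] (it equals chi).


For any closed oriented manifold, <e(TM),[M]> = chi(M).
chi(CP^18) = 18+1 = 19

19


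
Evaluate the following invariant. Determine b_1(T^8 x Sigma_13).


pi_1(A x B) = pi_1(A) x pi_1(B); rank of abelianization = b_1.
b_1(T^8) = 8, b_1(Sigma_13) = 2*13 = 26.
b_1(product) = 8 + 26 = 34

34


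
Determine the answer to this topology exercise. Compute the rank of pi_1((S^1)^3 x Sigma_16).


pi_1(A x B) = pi_1(A) x pi_1(B); rank of abelianization = b_1.
b_1(T^3) = 3, b_1(Sigma_16) = 2*16 = 32.
b_1(product) = 3 + 32 = 35

35


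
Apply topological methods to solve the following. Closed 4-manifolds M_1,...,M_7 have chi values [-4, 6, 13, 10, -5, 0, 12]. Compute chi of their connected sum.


For n-manifolds: chi(A#B) = chi(A) + chi(B) - chi(S^4).
chi(S^4) = 1 + (-1)^4 = 2.
chi(#) = (sum chi_i) - (7-1)*chi(S^4) = 32 - 6*2 = 20

20


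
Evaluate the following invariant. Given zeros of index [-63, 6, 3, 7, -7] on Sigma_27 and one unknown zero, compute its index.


Poincare-Hopf: sum of indices = chi(M).
chi(Sigma_27) = 2 - 2*27 = -52.
Sum of known indices = -54.
x = chi - (sum known) = -52 - (-54) = 2

2


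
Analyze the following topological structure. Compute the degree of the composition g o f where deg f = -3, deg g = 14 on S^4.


Degree is multiplicative under composition: deg(g o f) = deg(g) * deg(f).
= 14 * -3 = -42

-42


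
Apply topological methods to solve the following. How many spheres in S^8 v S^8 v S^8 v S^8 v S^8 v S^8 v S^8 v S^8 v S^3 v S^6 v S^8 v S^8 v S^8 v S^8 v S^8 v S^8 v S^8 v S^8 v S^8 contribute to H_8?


For a wedge of spheres, H_k (k>0) is free on one generator per sphere of dimension k.
Spheres of dimension 8: count = 17.
b_8 = 17

17


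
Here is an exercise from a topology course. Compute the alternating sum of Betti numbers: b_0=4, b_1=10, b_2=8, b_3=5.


chi = sum_k (-1)^k b_k.
= (4) + (-10) + (8) + (-5)
= -3

-3


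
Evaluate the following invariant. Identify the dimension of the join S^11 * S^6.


Join of spheres: S^m * S^n = S^{m+n+1}.
dim = 11 + 6 + 1 = 18

18


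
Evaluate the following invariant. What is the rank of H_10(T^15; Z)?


By the Kunneth formula, b_k(T^n) = C(n,k).
b_10(T^15) = C(15,10).
C(15,10) = 15!/(10!*5!) = 3003

3003


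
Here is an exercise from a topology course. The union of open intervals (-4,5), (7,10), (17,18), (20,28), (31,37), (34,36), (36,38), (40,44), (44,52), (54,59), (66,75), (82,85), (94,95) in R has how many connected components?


Sort and merge overlapping open intervals.
Merged: (-4,5), (7,10), (17,18), (20,28), (31,38), (40,44), (44,52), (54,59), (66,75), (82,85), (94,95).
Number of components = 11

11


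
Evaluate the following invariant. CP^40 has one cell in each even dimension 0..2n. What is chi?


CP^40 has one cell in each even dimension 0, 2, ..., 2*40 (40+1 cells total).
All cells are even-dimensional, so chi = number of cells.
chi = 40 + 1 = 41

41


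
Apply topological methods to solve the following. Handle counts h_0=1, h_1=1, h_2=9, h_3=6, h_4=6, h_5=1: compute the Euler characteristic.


Handles of index k contribute (-1)^k to chi (same as CW cells).
chi = (1) + (-1) + (9) + (-6) + (6) + (-1) = 8

8


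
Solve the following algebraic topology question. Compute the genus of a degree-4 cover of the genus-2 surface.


For an n-sheeted cover: chi(E) = n * chi(B).
chi(Sigma_2) = 2 - 2*2 = -2.
chi(E) = 4 * (-2) = -8.
genus(E) = (2 - chi(E))/2 = (2 - (-8))/2 = 10/2 = 5

5


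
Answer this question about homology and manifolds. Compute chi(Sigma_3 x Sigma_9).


chi(Sigma_3) = 2 - 2*3 = -4
chi(Sigma_9) = 2 - 2*9 = -16
chi(product) = (-4) * (-16) = 64

64


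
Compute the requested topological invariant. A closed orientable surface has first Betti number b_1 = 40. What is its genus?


For a closed orientable surface: b_1 = 2g.
40 = 2g
g = 40 / 2 = 20

20


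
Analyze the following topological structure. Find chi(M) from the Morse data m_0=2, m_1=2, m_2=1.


Morse theory: chi(M) = sum_k (-1)^k m_k where m_k = #(index-k critical points).
= (2) + (-2) + (1) = 1

1


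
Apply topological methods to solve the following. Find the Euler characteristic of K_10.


K_10: V = 10, E = C(10,2) = 45.
chi = V - E = 10 - 45 = -35

-35


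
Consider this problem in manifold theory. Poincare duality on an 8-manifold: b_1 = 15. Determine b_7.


Poincare duality for closed orientable n-manifolds: b_k = b_{n-k}.
Here n = 8, so b_7 = b_1 = 15

15


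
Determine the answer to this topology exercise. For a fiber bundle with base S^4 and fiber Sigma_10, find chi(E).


chi(S^4) = 2 (n even), chi(Sigma_10) = 2 - 2*10 = -18.
chi(E) = 2 * (-18) = -36

-36


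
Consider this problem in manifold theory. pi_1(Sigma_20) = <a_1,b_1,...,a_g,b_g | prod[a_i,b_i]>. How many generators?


Standard presentation: pi_1(Sigma_g) = <a_1,b_1,...,a_g,b_g | [a_1,b_1]...[a_g,b_g] = 1>.
Number of generators = 2g = 2*20 = 40

40


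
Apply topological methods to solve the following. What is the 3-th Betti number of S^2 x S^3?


Each S^d has Poincare polynomial 1 + t^d.
The product S^2 x S^3 has Poincare polynomial prod(1+t^d_i).
Expanding: b_0=1, b_2=1, b_3=1, b_5=1.
b_3 = 1

1


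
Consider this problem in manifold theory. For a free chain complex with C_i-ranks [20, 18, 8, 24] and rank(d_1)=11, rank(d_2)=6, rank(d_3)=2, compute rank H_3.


rank H_k = rank(ker d_k) - rank(im d_{k+1}).
rank(ker d_3) = rank(C_3) - rank(d_3) = 24 - 2 = 22.
rank(im d_{3+1}) = 0.
rank H_3 = 22 - 0 = 22

22


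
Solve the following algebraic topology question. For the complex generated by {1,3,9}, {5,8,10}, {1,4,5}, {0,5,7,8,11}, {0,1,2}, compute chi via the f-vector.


Enumerate all faces; f-vector: f_0=11, f_1=21, f_2=14, f_3=5, f_4=1.
chi = sum (-1)^k f_k = 0

0


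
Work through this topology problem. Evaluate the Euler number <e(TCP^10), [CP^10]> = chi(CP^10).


For any closed oriented manifold, <e(TM),[M]> = chi(M).
chi(CP^10) = 10+1 = 11

11


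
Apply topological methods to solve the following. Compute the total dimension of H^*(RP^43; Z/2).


H^k(RP^43; Z/2) = Z/2 for each 0 <= k <= 43.
Total dimension = 43 + 1 = 44

44


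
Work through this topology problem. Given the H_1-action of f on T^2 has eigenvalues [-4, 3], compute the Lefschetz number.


For a torus self-map: L(f) = det(I - A) where A acts on H_1.
L(f) = (1--4) * (1-3) = 5 * -2 = -10

-10


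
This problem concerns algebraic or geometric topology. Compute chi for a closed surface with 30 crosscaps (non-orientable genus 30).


For a non-orientable closed surface with k crosscaps: chi = 2 - k.
Here k = 30.
chi = 2 - 30 = -28

-28


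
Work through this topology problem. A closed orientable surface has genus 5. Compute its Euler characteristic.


For a closed orientable surface of genus g: chi = 2 - 2g.
Here g = 5.
chi = 2 - 2*5 = 2 - 10 = -8

-8


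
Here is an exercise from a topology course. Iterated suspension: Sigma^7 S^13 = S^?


Each suspension raises dimension by 1: Sigma S^n = S^{n+1}.
Sigma^7 S^13 = S^{13+7} = S^20

20


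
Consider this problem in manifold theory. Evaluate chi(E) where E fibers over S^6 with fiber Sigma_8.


chi(S^6) = 2 (n even), chi(Sigma_8) = 2 - 2*8 = -14.
chi(E) = 2 * (-14) = -28

-28


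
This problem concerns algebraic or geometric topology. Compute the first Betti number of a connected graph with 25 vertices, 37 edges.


For a connected graph: rank(pi_1) = b_1 = E - V + 1 = 1 - chi.
chi = V - E = 25 - 37 = -12.
rank = 1 - (-12) = 37 - 25 + 1 = 13

13


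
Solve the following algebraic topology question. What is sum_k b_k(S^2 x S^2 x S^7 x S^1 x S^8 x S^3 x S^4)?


Total Betti number is multiplicative under products.
Each S^d (d>=1) has total Betti number 2.
There are 7 sphere factors.
Total = 2^7 = 128

128


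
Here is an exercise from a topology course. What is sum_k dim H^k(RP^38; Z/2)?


H^k(RP^38; Z/2) = Z/2 for each 0 <= k <= 38.
Total dimension = 38 + 1 = 39

39


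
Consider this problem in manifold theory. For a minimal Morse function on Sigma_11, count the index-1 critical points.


A perfect Morse function has m_k = b_k.
For Sigma_11: b_0=1, b_1=2g=22, b_2=1.
Saddles m_1 = 2g = 22

22


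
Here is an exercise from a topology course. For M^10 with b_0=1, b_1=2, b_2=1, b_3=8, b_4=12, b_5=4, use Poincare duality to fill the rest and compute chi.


By Poincare duality b_k = b_{10-k}, so full Betti numbers: b_0=1, b_1=2, b_2=1, b_3=8, b_4=12, b_5=4, b_6=12, b_7=8, b_8=1, b_9=2, b_10=1.
chi = sum (-1)^k b_k = 4

4


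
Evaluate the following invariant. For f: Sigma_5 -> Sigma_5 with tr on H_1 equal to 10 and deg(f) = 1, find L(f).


L(f) = tr(f_0*) - tr(f_1*) + tr(f_2*).
= 1 - (10) + (1)
= -8

-8


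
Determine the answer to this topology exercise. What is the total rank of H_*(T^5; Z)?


b_k(T^5) = C(5,k), so the sum over k is sum_k C(5,k) = 2^5.
Total = 2^5 = 32

32


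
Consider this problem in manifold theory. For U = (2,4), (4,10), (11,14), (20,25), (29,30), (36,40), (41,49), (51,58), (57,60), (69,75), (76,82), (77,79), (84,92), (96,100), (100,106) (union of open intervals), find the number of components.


Sort and merge overlapping open intervals.
Merged: (2,4), (4,10), (11,14), (20,25), (29,30), (36,40), (41,49), (51,60), (69,75), (76,82), (84,92), (96,100), (100,106).
Number of components = 13

13


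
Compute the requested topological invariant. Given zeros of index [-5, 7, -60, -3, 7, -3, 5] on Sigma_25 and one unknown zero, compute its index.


Poincare-Hopf: sum of indices = chi(M).
chi(Sigma_25) = 2 - 2*25 = -48.
Sum of known indices = -52.
x = chi - (sum known) = -48 - (-52) = 4

4


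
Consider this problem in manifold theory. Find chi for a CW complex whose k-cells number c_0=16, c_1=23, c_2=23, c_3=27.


chi = sum_k (-1)^k c_k.
= (-1)^0*16 + (-1)^1*23 + (-1)^2*23 + (-1)^3*27
= (16) + (-23) + (23) + (-27)
= -11

-11
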